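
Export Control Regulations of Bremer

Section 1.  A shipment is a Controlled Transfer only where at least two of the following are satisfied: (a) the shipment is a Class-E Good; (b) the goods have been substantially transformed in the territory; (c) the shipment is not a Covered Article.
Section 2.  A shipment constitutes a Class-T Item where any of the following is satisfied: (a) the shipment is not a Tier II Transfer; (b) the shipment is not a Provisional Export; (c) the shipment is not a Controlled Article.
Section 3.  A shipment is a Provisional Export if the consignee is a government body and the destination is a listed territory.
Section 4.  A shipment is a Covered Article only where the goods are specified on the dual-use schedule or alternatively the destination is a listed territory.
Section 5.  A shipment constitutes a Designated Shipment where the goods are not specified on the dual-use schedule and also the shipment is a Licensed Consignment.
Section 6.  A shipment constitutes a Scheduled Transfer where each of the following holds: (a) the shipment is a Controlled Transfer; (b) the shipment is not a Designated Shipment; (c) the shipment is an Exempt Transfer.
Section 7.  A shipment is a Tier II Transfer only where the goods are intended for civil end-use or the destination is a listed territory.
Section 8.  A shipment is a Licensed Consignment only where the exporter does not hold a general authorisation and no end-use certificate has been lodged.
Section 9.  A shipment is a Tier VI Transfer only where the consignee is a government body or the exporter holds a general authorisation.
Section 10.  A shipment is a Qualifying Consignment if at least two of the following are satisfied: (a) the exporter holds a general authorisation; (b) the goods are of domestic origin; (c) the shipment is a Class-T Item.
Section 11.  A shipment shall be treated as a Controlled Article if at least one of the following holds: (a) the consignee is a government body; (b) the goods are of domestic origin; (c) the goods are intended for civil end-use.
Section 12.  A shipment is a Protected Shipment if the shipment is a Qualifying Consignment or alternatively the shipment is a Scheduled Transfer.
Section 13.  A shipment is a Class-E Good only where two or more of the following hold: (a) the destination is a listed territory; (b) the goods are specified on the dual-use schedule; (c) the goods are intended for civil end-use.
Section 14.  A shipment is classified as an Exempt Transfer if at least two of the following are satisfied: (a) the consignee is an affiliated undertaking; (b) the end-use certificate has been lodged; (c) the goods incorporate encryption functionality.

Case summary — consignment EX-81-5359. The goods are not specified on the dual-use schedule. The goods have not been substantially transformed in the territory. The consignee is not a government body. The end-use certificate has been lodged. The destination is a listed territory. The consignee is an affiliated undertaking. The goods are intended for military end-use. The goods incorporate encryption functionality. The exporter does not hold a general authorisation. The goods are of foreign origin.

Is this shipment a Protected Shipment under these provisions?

Under section 7: the goods are intended for civil end-use? no; or the destination is a listed territory? yes. So the shipment is a Tier II Transfer.
Under section 3: the consignee is a government body? no; and the destination is a listed territory? yes. So the shipment is not a Provisional Export.
Under section 11: the consignee is a government body? no; or the goods are of domestic origin? no; or the goods are intended for civil end-use? no. So the shipment is not a Controlled Article.
Under section 2: not a Tier II Transfer (section 7)? no; or not a Provisional Export (section 3)? yes; or not a Controlled Article (section 11)? yes. So the shipment is a Class-T Item.
Under section 10: the exporter holds a general authorisation? no; the goods are of domestic origin? no; Class-T Item (section 2)? yes — 1 of 3 hold (need ≥2) → not satisfied.
Under section 13: the destination is a listed territory? yes; the goods are specified on the dual-use schedule? no; the goods are intended for civil end-use? no — 1 of 3 hold (need ≥2) → not satisfied.
Under section 4: the goods are specified on the dual-use schedule? no; or the destination is a listed territory? yes. So the shipment is a Covered Article.
Under section 1: Class-E Good (section 13)? no; the goods have been substantially transformed in the territory? no; not a Covered Article (section 4)? no — 0 of 3 hold (need ≥2) → not satisfied.
Under section 8: the exporter does not hold a general authorisation? yes; and no end-use certificate has been lodged? no. So the shipment is not a Licensed Consignment.
Under section 5: the goods are not specified on the dual-use schedule? yes; and Licensed Consignment (section 8)? no. So the shipment is not a Designated Shipment.
Under section 14: the consignee is an affiliated undertaking? yes; the end-use certificate has been lodged? yes; the goods incorporate encryption functionality? yes — 3 of 3 hold (need ≥2) → satisfied.
Under section 6: Controlled Transfer (section 1)? no; and not a Designated Shipment (section 5)? yes; and Exempt Transfer (section 14)? yes. So the shipment is not a Scheduled Transfer.
Under section 12: Qualifying Consignment (section 10)? no; or Scheduled Transfer (section 6)? no. So the shipment is not a Protected Shipment.

No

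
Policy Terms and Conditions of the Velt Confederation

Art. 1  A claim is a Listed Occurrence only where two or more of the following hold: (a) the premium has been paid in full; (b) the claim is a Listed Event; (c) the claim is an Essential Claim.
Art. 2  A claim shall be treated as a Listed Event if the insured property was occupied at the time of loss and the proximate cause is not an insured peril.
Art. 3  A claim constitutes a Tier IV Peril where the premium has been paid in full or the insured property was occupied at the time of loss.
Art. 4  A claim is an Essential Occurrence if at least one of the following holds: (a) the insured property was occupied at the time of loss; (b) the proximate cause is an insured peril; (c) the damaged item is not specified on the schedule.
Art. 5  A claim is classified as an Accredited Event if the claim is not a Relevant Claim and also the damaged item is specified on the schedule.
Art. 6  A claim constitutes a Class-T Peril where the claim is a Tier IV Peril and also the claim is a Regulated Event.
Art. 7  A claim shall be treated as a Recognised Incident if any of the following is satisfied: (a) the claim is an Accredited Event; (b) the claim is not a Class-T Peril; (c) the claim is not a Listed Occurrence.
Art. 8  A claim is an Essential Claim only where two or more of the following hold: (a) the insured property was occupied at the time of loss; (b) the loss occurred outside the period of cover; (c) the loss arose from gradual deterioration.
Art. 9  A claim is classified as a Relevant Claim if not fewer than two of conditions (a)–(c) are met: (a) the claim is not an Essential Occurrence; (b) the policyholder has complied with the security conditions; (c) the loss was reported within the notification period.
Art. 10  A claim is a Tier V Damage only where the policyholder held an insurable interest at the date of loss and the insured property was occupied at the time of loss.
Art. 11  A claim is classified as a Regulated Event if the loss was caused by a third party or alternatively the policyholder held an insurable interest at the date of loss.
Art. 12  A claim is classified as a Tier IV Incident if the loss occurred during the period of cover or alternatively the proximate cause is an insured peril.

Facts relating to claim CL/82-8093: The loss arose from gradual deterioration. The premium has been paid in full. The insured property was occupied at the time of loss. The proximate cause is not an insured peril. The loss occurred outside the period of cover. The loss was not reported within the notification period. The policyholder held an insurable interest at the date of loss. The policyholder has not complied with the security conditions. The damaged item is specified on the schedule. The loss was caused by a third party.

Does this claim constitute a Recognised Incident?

Under article 4: the insured property was occupied at the time of loss? yes; or the proximate cause is an insured peril? no; or the damaged item is not specified on the schedule? no. So the claim is an Essential Occurrence.
Under article 9: not an Essential Occurrence (article 4)? no; the policyholder has complied with the security conditions? no; the loss was reported within the notification period? no — 0 of 3 hold (need ≥2) → not satisfied.
Under article 5: not a Relevant Claim (article 9)? yes; and the damaged item is specified on the schedule? yes. So the claim is an Accredited Event.
Under article 3: the premium has been paid in full? yes; or the insured property was occupied at the time of loss? yes. So the claim is a Tier IV Peril.
Under article 11: the loss was caused by a third party? yes; or the policyholder held an insurable interest at the date of loss? yes. So the claim is a Regulated Event.
Under article 6: Tier IV Peril (article 3)? yes; and Regulated Event (article 11)? yes. So the claim is a Class-T Peril.
Under article 2: the insured property was occupied at the time of loss? yes; and the proximate cause is not an insured peril? yes. So the claim is a Listed Event.
Under article 8: the insured property was occupied at the time of loss? yes; the loss occurred outside the period of cover? yes; the loss arose from gradual deterioration? yes — 3 of 3 hold (need ≥2) → satisfied.
Under article 1: the premium has been paid in full? yes; Listed Event (article 2)? yes; Essential Claim (article 8)? yes — 3 of 3 hold (need ≥2) → satisfied.
Under article 7: Accredited Event (article 5)? yes; or not a Class-T Peril (article 6)? no; or not a Listed Occurrence (article 1)? no. So the claim is a Recognised Incident.

Yes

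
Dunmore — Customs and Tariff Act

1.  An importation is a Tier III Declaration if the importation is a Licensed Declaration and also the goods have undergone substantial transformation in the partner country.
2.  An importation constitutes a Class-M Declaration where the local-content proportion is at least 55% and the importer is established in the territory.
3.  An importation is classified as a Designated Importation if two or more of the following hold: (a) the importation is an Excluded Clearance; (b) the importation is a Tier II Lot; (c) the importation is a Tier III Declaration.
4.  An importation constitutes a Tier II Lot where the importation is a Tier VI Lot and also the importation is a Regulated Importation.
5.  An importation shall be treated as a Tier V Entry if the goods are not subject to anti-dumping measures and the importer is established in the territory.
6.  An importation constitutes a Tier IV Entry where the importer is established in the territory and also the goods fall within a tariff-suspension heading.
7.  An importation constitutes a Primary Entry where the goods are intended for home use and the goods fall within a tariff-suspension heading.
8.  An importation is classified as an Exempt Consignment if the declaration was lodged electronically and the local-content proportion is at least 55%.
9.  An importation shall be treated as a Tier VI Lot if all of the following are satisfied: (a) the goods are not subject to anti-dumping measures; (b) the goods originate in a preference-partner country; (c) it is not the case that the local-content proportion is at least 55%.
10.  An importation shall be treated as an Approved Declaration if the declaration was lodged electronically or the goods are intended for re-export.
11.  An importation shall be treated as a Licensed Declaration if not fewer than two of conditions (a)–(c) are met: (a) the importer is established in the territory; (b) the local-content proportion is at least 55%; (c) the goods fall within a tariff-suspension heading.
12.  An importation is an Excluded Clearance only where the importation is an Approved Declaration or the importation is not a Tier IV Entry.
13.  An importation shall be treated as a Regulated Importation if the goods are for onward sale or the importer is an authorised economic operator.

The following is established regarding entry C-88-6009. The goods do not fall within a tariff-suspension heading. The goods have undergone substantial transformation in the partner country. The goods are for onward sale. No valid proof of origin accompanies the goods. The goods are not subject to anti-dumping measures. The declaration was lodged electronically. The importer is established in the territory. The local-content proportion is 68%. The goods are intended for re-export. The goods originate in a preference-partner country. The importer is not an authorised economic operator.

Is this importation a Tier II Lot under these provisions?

No

paragraph 9 — Tier VI Lot: [the goods are not subject to anti-dumping measures? yes] AND [the goods originate in a preference-partner country? yes] AND [local-content proportion: 68% ≥ 55%? yes, so negated condition no] → not satisfied.
paragraph 13 — Regulated Importation: [the goods are for onward sale? yes] OR [the importer is an authorised economic operator? no] → satisfied.
paragraph 4 — Tier II Lot: [Tier VI Lot (paragraph 9)? no] AND [Regulated Importation (paragraph 13)? yes] → not satisfied.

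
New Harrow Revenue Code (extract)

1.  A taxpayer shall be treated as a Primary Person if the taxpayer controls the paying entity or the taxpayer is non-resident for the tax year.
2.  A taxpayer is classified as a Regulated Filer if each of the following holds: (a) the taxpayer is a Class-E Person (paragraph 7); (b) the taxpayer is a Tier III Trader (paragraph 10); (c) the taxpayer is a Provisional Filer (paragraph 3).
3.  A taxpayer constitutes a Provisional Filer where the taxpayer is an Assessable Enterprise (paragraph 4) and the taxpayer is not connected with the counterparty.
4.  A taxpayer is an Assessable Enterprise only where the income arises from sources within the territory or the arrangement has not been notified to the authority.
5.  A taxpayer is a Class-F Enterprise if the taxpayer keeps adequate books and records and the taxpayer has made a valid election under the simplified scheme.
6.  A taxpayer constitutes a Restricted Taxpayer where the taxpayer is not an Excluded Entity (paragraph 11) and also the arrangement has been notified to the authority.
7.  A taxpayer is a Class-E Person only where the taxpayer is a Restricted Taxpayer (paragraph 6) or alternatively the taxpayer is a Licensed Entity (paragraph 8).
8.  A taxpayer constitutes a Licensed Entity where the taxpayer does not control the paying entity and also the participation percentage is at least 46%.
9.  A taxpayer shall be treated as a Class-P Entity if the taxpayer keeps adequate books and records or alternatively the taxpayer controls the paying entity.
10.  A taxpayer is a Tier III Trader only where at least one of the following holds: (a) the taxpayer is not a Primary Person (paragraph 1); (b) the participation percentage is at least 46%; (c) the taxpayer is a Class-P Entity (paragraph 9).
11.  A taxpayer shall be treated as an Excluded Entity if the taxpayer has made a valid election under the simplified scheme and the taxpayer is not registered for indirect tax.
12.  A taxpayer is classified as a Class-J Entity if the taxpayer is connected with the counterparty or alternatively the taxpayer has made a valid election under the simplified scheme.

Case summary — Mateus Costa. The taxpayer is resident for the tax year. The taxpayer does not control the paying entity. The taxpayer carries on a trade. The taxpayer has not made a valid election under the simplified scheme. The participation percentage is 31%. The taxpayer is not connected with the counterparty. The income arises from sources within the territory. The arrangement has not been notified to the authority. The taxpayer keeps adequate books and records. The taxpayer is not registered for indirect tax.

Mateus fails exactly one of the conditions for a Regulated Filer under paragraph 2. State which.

paragraph 11 — Excluded Entity: [the taxpayer has made a valid election under the simplified scheme? no] AND [the taxpayer is not registered for indirect tax? yes] → not satisfied.
paragraph 6 — Restricted Taxpayer: [not an Excluded Entity (paragraph 11)? yes] AND [the arrangement has been notified to the authority? no] → not satisfied.
paragraph 8 — Licensed Entity: [the taxpayer does not control the paying entity? yes] AND [participation percentage: 31% ≥ 46%? no] → not satisfied.
paragraph 7 — Class-E Person: [Restricted Taxpayer (paragraph 6)? no] OR [Licensed Entity (paragraph 8)? no] → not satisfied.
paragraph 1 — Primary Person: [the taxpayer controls the paying entity? no] OR [the taxpayer is non-resident for the tax year? no] → not satisfied.
paragraph 9 — Class-P Entity: [the taxpayer keeps adequate books and records? yes] OR [the taxpayer controls the paying entity? no] → satisfied.
paragraph 10 — Tier III Trader: [not a Primary Person (paragraph 1)? yes] OR [participation percentage: 31% ≥ 46%? no] OR [Class-P Entity (paragraph 9)? yes] → satisfied.
paragraph 4 — Assessable Enterprise: [the income arises from sources within the territory? yes] OR [the arrangement has not been notified to the authority? yes] → satisfied.
paragraph 3 — Provisional Filer: [Assessable Enterprise (paragraph 4)? yes] AND [the taxpayer is not connected with the counterparty? yes] → satisfied.
paragraph 2 — Regulated Filer: [Class-E Person (paragraph 7)? no] AND [Tier III Trader (paragraph 10)? yes] AND [Provisional Filer (paragraph 3)? yes] → not satisfied.

Class-E Person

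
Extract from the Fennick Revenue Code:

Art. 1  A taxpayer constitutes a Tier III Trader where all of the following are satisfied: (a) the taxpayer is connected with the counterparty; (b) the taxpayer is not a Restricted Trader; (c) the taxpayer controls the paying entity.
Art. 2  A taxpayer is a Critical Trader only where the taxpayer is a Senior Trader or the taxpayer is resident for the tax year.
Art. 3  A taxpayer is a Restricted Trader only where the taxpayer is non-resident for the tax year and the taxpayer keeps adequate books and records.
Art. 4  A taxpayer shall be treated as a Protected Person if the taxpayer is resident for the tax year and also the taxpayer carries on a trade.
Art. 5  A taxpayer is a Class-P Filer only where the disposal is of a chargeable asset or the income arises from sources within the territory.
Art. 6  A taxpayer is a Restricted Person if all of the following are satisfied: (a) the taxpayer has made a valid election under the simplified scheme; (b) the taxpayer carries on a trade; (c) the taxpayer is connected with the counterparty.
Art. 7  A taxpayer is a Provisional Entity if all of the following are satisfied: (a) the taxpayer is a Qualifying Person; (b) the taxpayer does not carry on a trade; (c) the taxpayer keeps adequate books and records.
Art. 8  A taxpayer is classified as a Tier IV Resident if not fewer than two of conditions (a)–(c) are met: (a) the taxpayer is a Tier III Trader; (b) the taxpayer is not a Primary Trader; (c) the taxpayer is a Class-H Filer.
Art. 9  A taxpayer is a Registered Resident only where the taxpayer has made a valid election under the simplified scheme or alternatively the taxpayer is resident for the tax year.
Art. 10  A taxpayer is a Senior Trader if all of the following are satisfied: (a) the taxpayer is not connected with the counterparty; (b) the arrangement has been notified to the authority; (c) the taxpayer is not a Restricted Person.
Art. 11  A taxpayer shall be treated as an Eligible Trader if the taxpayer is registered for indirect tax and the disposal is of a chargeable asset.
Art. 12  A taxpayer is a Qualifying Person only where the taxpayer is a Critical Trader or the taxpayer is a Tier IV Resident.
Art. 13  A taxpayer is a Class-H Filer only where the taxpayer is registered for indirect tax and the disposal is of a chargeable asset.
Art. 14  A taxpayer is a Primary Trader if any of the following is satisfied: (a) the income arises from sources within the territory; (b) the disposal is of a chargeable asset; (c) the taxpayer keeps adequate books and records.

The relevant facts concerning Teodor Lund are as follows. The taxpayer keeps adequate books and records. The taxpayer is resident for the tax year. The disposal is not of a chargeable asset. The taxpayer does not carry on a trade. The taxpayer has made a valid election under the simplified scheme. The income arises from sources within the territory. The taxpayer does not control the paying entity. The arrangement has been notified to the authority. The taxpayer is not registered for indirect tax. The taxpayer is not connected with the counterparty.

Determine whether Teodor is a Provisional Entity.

Under article 6: the taxpayer has made a valid election under the simplified scheme? yes; and the taxpayer carries on a trade? no; and the taxpayer is connected with the counterparty? no. So the taxpayer is not a Restricted Person.
Under article 10: the taxpayer is not connected with the counterparty? yes; and the arrangement has been notified to the authority? yes; and not a Restricted Person (article 6)? yes. So the taxpayer is a Senior Trader.
Under article 2: Senior Trader (article 10)? yes; or the taxpayer is resident for the tax year? yes. So the taxpayer is a Critical Trader.
Under article 3: the taxpayer is non-resident for the tax year? no; and the taxpayer keeps adequate books and records? yes. So the taxpayer is not a Restricted Trader.
Under article 1: the taxpayer is connected with the counterparty? no; and not a Restricted Trader (article 3)? yes; and the taxpayer controls the paying entity? no. So the taxpayer is not a Tier III Trader.
Under article 14: the income arises from sources within the territory? yes; or the disposal is of a chargeable asset? no; or the taxpayer keeps adequate books and records? yes. So the taxpayer is a Primary Trader.
Under article 13: the taxpayer is registered for indirect tax? no; and the disposal is of a chargeable asset? no. So the taxpayer is not a Class-H Filer.
Under article 8: Tier III Trader (article 1)? no; not a Primary Trader (article 14)? no; Class-H Filer (article 13)? no — 0 of 3 hold (need ≥2) → not satisfied.
Under article 12: Critical Trader (article 2)? yes; or Tier IV Resident (article 8)? no. So the taxpayer is a Qualifying Person.
Under article 7: Qualifying Person (article 12)? yes; and the taxpayer does not carry on a trade? yes; and the taxpayer keeps adequate books and records? yes. So the taxpayer is a Provisional Entity.

Yes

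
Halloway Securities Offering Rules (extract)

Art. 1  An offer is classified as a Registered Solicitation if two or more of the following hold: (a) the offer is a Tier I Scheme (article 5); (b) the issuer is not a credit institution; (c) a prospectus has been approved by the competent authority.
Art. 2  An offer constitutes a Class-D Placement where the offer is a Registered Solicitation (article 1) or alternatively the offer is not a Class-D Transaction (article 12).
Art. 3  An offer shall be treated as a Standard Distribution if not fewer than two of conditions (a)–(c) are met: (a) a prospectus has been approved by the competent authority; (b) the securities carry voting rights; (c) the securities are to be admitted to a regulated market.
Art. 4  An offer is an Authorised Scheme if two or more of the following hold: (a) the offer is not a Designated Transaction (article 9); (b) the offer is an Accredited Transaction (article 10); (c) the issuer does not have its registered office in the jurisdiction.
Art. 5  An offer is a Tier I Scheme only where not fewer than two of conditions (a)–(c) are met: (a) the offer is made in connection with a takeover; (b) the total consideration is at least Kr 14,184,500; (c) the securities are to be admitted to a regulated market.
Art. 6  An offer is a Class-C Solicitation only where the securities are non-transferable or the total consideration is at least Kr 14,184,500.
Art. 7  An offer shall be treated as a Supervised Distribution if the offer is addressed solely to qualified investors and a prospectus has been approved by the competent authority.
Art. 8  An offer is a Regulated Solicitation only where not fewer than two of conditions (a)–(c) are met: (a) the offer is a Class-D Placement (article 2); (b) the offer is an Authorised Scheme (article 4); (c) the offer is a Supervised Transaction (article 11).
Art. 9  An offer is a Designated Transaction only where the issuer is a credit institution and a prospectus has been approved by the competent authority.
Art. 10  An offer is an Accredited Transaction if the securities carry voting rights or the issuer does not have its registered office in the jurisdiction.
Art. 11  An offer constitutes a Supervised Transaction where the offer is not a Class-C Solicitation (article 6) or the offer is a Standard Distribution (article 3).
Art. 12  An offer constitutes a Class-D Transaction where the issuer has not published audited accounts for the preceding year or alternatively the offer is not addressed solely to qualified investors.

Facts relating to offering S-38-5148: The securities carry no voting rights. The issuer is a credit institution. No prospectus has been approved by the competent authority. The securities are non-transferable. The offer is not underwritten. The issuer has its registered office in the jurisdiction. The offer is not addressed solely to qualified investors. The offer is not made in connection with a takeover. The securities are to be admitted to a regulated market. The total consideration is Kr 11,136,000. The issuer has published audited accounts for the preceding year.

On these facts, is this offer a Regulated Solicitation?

Under article 5: the offer is made in connection with a takeover? no; total consideration: Kr 11,136,000 ≥ Kr 14,184,500? no; the securities are to be admitted to a regulated market? yes — 1 of 3 hold (need ≥2) → not satisfied.
Under article 1: Tier I Scheme (article 5)? no; the issuer is not a credit institution? no; a prospectus has been approved by the competent authority? no — 0 of 3 hold (need ≥2) → not satisfied.
Under article 12: the issuer has not published audited accounts for the preceding year? no; or the offer is not addressed solely to qualified investors? yes. So the offer is a Class-D Transaction.
Under article 2: Registered Solicitation (article 1)? no; or not a Class-D Transaction (article 12)? no. So the offer is not a Class-D Placement.
Under article 9: the issuer is a credit institution? yes; and a prospectus has been approved by the competent authority? no. So the offer is not a Designated Transaction.
Under article 10: the securities carry voting rights? no; or the issuer does not have its registered office in the jurisdiction? no. So the offer is not an Accredited Transaction.
Under article 4: not a Designated Transaction (article 9)? yes; Accredited Transaction (article 10)? no; the issuer does not have its registered office in the jurisdiction? no — 1 of 3 hold (need ≥2) → not satisfied.
Under article 6: the securities are non-transferable? yes; or total consideration: Kr 11,136,000 ≥ Kr 14,184,500? no. So the offer is a Class-C Solicitation.
Under article 3: a prospectus has been approved by the competent authority? no; the securities carry voting rights? no; the securities are to be admitted to a regulated market? yes — 1 of 3 hold (need ≥2) → not satisfied.
Under article 11: not a Class-C Solicitation (article 6)? no; or Standard Distribution (article 3)? no. So the offer is not a Supervised Transaction.
Under article 8: Class-D Placement (article 2)? no; Authorised Scheme (article 4)? no; Supervised Transaction (article 11)? no — 0 of 3 hold (need ≥2) → not satisfied.

No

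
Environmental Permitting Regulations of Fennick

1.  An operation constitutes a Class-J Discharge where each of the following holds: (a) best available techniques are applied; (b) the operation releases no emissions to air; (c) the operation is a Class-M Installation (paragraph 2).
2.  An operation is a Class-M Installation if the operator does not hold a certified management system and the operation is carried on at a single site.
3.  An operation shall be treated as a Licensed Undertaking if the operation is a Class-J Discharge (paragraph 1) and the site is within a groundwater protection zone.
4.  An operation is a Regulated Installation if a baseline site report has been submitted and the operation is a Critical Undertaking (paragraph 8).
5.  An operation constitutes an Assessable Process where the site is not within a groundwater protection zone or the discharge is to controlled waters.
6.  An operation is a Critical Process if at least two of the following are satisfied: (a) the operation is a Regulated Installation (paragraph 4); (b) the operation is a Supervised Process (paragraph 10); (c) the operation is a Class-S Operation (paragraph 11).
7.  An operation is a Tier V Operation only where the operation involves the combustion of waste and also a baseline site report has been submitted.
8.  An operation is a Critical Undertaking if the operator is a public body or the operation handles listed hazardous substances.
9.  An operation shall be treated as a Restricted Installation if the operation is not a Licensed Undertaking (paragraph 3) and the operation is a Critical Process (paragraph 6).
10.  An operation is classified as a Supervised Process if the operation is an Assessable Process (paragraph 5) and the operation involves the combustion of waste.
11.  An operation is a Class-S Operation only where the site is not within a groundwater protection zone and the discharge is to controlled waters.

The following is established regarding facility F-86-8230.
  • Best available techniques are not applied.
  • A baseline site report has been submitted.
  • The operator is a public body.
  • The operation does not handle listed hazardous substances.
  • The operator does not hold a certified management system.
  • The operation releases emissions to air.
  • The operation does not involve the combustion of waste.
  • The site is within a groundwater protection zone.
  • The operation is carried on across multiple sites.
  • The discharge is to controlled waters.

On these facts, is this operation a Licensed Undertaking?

No

Under paragraph 2: the operator does not hold a certified management system? yes; and the operation is carried on at a single site? no. So the operation is not a Class-M Installation.
Under paragraph 1: best available techniques are applied? no; and the operation releases no emissions to air? no; and Class-M Installation (paragraph 2)? no. So the operation is not a Class-J Discharge.
Under paragraph 3: Class-J Discharge (paragraph 1)? no; and the site is within a groundwater protection zone? yes. So the operation is not a Licensed Undertaking.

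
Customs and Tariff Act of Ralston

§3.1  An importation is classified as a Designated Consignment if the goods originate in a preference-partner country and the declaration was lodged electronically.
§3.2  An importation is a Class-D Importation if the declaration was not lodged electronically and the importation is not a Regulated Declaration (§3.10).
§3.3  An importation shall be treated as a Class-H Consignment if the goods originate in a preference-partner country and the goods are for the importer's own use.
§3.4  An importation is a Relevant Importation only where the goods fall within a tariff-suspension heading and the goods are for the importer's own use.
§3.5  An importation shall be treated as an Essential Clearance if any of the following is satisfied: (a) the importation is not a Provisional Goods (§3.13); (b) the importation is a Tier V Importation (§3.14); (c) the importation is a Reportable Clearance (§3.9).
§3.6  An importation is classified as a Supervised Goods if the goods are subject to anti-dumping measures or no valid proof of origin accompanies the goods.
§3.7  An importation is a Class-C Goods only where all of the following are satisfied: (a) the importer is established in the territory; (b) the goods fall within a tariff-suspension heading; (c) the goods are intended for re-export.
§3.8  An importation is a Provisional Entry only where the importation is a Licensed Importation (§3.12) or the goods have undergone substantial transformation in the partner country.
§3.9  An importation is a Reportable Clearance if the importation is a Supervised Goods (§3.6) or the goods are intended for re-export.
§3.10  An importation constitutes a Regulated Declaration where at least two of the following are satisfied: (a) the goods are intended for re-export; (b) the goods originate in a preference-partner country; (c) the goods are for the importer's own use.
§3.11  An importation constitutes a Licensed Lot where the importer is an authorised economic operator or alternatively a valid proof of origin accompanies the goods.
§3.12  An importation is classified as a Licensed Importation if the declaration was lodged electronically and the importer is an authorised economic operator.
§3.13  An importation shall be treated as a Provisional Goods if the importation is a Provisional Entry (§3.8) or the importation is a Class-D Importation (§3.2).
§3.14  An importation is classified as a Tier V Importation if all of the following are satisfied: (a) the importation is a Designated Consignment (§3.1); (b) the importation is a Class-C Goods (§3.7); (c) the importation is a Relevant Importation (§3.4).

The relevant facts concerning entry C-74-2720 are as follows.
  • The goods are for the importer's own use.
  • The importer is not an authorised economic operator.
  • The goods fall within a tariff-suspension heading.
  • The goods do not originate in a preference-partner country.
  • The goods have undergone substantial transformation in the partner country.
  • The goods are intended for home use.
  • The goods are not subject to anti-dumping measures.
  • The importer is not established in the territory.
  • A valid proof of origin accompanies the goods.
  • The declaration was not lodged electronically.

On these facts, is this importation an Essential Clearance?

Under §3.12: the declaration was lodged electronically? no; and the importer is an authorised economic operator? no. So the importation is not a Licensed Importation.
Under §3.8: Licensed Importation (§3.12)? no; or the goods have undergone substantial transformation in the partner country? yes. So the importation is a Provisional Entry.
Under §3.10: the goods are intended for re-export? no; the goods originate in a preference-partner country? no; the goods are for the importer's own use? yes — 1 of 3 hold (need ≥2) → not satisfied.
Under §3.2: the declaration was not lodged electronically? yes; and not a Regulated Declaration (§3.10)? yes. So the importation is a Class-D Importation.
Under §3.13: Provisional Entry (§3.8)? yes; or Class-D Importation (§3.2)? yes. So the importation is a Provisional Goods.
Under §3.1: the goods originate in a preference-partner country? no; and the declaration was lodged electronically? no. So the importation is not a Designated Consignment.
Under §3.7: the importer is established in the territory? no; and the goods fall within a tariff-suspension heading? yes; and the goods are intended for re-export? no. So the importation is not a Class-C Goods.
Under §3.4: the goods fall within a tariff-suspension heading? yes; and the goods are for the importer's own use? yes. So the importation is a Relevant Importation.
Under §3.14: Designated Consignment (§3.1)? no; and Class-C Goods (§3.7)? no; and Relevant Importation (§3.4)? yes. So the importation is not a Tier V Importation.
Under §3.6: the goods are subject to anti-dumping measures? no; or no valid proof of origin accompanies the goods? no. So the importation is not a Supervised Goods.
Under §3.9: Supervised Goods (§3.6)? no; or the goods are intended for re-export? no. So the importation is not a Reportable Clearance.
Under §3.5: not a Provisional Goods (§3.13)? no; or Tier V Importation (§3.14)? no; or Reportable Clearance (§3.9)? no. So the importation is not an Essential Clearance.

No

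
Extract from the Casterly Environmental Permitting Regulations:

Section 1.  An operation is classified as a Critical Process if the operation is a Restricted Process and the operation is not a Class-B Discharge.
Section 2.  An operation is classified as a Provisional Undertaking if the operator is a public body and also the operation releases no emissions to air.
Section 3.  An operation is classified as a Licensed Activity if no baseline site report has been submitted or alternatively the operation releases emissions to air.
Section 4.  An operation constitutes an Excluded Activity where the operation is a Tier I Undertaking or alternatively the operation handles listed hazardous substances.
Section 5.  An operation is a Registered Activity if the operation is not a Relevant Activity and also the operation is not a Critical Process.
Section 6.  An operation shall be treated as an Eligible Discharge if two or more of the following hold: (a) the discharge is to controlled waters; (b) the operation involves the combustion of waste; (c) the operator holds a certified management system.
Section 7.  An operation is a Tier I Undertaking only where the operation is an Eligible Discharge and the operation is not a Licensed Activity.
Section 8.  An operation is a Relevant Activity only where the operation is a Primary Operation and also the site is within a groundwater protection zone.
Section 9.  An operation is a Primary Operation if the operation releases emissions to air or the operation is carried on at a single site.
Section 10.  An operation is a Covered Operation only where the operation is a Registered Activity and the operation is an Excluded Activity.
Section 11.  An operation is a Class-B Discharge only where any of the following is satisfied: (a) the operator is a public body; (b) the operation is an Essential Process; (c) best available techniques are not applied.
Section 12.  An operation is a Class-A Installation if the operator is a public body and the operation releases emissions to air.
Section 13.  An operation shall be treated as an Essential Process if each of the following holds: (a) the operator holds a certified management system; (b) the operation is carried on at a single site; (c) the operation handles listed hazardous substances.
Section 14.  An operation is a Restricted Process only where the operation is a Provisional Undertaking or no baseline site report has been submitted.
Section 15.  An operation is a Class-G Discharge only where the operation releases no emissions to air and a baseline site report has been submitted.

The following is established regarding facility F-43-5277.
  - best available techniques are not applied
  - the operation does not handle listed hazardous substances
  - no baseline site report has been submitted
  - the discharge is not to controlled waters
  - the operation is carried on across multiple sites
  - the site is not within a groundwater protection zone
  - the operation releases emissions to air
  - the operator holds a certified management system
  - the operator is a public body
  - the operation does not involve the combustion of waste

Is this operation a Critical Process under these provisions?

section 2 — Provisional Undertaking: [the operator is a public body? yes] AND [the operation releases no emissions to air? no] → not satisfied.
section 14 — Restricted Process: [Provisional Undertaking (section 2)? no] OR [no baseline site report has been submitted? yes] → satisfied.
section 13 — Essential Process: [the operator holds a certified management system? yes] AND [the operation is carried on at a single site? no] AND [the operation handles listed hazardous substances? no] → not satisfied.
section 11 — Class-B Discharge: [the operator is a public body? yes] OR [Essential Process (section 13)? no] OR [best available techniques are not applied? yes] → satisfied.
section 1 — Critical Process: [Restricted Process (section 14)? yes] AND [not a Class-B Discharge (section 11)? no] → not satisfied.

No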